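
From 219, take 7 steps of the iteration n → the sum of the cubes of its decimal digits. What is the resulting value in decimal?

219 → 2³ + 1³ + 9³ = 8 + 1 + 729 = 738
738 → 7³ + 3³ + 8³ = 343 + 27 + 512 = 882
882 → 8³ + 8³ + 2³ = 512 + 512 + 8 = 1032
1032 → 1³ + 0³ + 3³ + 2³ = 1 + 0 + 27 + 8 = 36
36 → 3³ + 6³ = 27 + 216 = 243
243 → 2³ + 4³ + 3³ = 8 + 64 + 27 = 99
99 → 9³ + 9³ = 729 + 729 = 1458

1458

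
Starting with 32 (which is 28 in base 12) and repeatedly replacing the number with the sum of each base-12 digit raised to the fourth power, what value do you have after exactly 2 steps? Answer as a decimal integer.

32 = (2,8)_12 → 2⁴ + 8⁴ = 4112
4112 = (2,4,6,8)_12 → 2⁴ + 4⁴ + 6⁴ + 8⁴ = 5664

5664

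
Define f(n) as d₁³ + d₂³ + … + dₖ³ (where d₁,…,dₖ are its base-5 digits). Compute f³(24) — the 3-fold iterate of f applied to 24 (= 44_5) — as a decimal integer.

28

24 = (4,4)_5 → 4³ + 4³ = 64 + 64 = 128
128 = (1,0,0,3)_5 → 1³ + 0³ + 0³ + 3³ = 1 + 0 + 0 + 27 = 28
28 = (1,0,3)_5 → 1³ + 0³ + 3³ = 1 + 0 + 27 = 28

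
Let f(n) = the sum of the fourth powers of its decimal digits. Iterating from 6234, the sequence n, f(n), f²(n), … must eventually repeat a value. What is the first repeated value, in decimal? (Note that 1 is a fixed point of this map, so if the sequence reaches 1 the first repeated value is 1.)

6234 → 6⁴ + 2⁴ + 3⁴ + 4⁴ = 1296 + 16 + 81 + 256 = 1649
1649 → 1⁴ + 6⁴ + 4⁴ + 9⁴ = 1 + 1296 + 256 + 6561 = 8114
8114 → 8⁴ + 1⁴ + 1⁴ + 4⁴ = 4096 + 1 + 1 + 256 = 4354
4354 → 4⁴ + 3⁴ + 5⁴ + 4⁴ = 256 + 81 + 625 + 256 = 1218
1218 → 1⁴ + 2⁴ + 1⁴ + 8⁴ = 1 + 16 + 1 + 4096 = 4114
4114 → 4⁴ + 1⁴ + 1⁴ + 4⁴ = 256 + 1 + 1 + 256 = 514
514 → 5⁴ + 1⁴ + 4⁴ = 625 + 1 + 256 = 882
882 → 8⁴ + 8⁴ + 2⁴ = 4096 + 4096 + 16 = 8208
8208 → 8⁴ + 2⁴ + 0⁴ + 8⁴ = 4096 + 16 + 0 + 4096 = 8208  — 8208 already appeared earlier.

8208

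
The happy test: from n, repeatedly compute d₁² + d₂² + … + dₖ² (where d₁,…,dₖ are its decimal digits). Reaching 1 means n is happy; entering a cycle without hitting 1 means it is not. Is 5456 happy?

not happy

5456 → 5² + 4² + 5² + 6² = 102
102 → 1² + 0² + 2² = 5
5 → 5² = 25
25 → 2² + 5² = 29
29 → 2² + 9² = 85
85 → 8² + 5² = 89
89 → 8² + 9² = 145
145 → 1² + 4² + 5² = 42
42 → 4² + 2² = 20
20 → 2² + 0² = 4
4 → 4² = 16
16 → 1² + 6² = 37
37 → 3² + 7² = 58
58 → 5² + 8² = 89  — 89 already seen; the sequence cycles without reaching 1.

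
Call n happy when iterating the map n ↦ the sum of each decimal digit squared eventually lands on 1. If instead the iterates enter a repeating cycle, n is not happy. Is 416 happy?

not happy

416 → 4² + 1² + 6² = 16 + 1 + 36 = 53
53 → 5² + 3² = 25 + 9 = 34
34 → 3² + 4² = 9 + 16 = 25
25 → 2² + 5² = 4 + 25 = 29
29 → 2² + 9² = 4 + 81 = 85
85 → 8² + 5² = 64 + 25 = 89
89 → 8² + 9² = 64 + 81 = 145
145 → 1² + 4² + 5² = 1 + 16 + 25 = 42
42 → 4² + 2² = 16 + 4 = 20
20 → 2² + 0² = 4 + 0 = 4
4 → 4² = 16
16 → 1² + 6² = 1 + 36 = 37
37 → 3² + 7² = 9 + 49 = 58
58 → 5² + 8² = 25 + 64 = 89  — 89 already seen; the sequence cycles without reaching 1.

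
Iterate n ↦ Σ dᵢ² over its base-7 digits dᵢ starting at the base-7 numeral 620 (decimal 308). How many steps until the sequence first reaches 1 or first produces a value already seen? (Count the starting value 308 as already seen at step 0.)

7

308 = (6,2,0)_7 → 6² + 2² + 0² = 36 + 4 + 0 = 40
40 = (5,5)_7 → 5² + 5² = 25 + 25 = 50
50 = (1,0,1)_7 → 1² + 0² + 1² = 1 + 0 + 1 = 2
2 = (2)_7 → 2² = 4
4 = (4)_7 → 4² = 16
16 = (2,2)_7 → 2² + 2² = 4 + 4 = 8
8 = (1,1)_7 → 1² + 1² = 1 + 1 = 2  — 2 repeats.
That took 7 steps.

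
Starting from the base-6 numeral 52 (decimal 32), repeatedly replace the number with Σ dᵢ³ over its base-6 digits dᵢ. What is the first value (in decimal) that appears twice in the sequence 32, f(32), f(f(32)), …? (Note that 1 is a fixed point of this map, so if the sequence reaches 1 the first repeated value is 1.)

1

32 = (5,2)_6 → 5³ + 2³ = 133
133 = (3,4,1)_6 → 3³ + 4³ + 1³ = 92
92 = (2,3,2)_6 → 2³ + 3³ + 2³ = 43
43 = (1,1,1)_6 → 1³ + 1³ + 1³ = 3
3 = (3)_6 → 3³ = 27
27 = (4,3)_6 → 4³ + 3³ = 91
91 = (2,3,1)_6 → 2³ + 3³ + 1³ = 36
36 = (1,0,0)_6 → 1³ + 0³ + 0³ = 1  — reached the fixed point 1.
1 → 1, so 1 is the first repeated value.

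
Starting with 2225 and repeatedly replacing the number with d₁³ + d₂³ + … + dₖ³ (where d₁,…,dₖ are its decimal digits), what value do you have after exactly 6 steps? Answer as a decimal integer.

2225 → 149
149 → 794
794 → 1136
1136 → 245
245 → 197
197 → 1073

1073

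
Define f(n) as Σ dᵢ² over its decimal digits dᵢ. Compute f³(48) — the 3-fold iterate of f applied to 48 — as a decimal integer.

48 → 4² + 8² = 80
80 → 8² + 0² = 64
64 → 6² + 4² = 52

52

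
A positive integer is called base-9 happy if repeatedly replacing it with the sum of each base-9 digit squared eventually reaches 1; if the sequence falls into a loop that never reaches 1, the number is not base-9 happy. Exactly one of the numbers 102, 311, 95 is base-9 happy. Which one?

102: 102 → 14 → 26 → 68 → 74 → 68  — repeats 68 (not base-9 happy)
311: 311 → 83 → 5 → 25 → 53 → 89 → 65 → 53  — repeats 53 (not base-9 happy)
95: 95 → 27 → 9 → 1  — reaches 1 (base-9 happy)

95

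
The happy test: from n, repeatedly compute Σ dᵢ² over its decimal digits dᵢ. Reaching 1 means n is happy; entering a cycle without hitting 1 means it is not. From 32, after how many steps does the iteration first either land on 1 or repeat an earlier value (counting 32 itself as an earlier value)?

32 → 3² + 2² = 13
13 → 1² + 3² = 10
10 → 1² + 0² = 1  — reached 1.
That took 3 steps.

3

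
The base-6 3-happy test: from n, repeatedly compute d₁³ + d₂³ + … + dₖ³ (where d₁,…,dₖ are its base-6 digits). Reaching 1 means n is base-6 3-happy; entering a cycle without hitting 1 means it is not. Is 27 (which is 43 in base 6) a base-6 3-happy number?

27 = (4,3)_6 → 4³ + 3³ = 64 + 27 = 91
91 = (2,3,1)_6 → 2³ + 3³ + 1³ = 8 + 27 + 1 = 36
36 = (1,0,0)_6 → 1³ + 0³ + 0³ = 1 + 0 + 0 = 1  — reached 1.

base-6 3-happy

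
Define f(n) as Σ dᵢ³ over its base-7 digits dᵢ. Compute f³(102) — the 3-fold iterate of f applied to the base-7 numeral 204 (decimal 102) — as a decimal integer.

126

102 = (2,0,4)_7 → 2³ + 0³ + 4³ = 8 + 0 + 64 = 72
72 = (1,3,2)_7 → 1³ + 3³ + 2³ = 1 + 27 + 8 = 36
36 = (5,1)_7 → 5³ + 1³ = 125 + 1 = 126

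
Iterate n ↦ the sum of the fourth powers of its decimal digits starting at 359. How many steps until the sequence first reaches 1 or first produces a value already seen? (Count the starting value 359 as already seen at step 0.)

359 → 3⁴ + 5⁴ + 9⁴ = 7267
7267 → 7⁴ + 2⁴ + 6⁴ + 7⁴ = 6114
6114 → 6⁴ + 1⁴ + 1⁴ + 4⁴ = 1554
1554 → 1⁴ + 5⁴ + 5⁴ + 4⁴ = 1507
1507 → 1⁴ + 5⁴ + 0⁴ + 7⁴ = 3027
3027 → 3⁴ + 0⁴ + 2⁴ + 7⁴ = 2498
2498 → 2⁴ + 4⁴ + 9⁴ + 8⁴ = 10929
10929 → 1⁴ + 0⁴ + 9⁴ + 2⁴ + 9⁴ = 13139
13139 → 1⁴ + 3⁴ + 1⁴ + 3⁴ + 9⁴ = 6725
6725 → 6⁴ + 7⁴ + 2⁴ + 5⁴ = 4338
4338 → 4⁴ + 3⁴ + 3⁴ + 8⁴ = 4514
4514 → 4⁴ + 5⁴ + 1⁴ + 4⁴ = 1138
1138 → 1⁴ + 1⁴ + 3⁴ + 8⁴ = 4179
4179 → 4⁴ + 1⁴ + 7⁴ + 9⁴ = 9219
9219 → 9⁴ + 2⁴ + 1⁴ + 9⁴ = 13139  — 13139 repeats.
That took 15 steps.

15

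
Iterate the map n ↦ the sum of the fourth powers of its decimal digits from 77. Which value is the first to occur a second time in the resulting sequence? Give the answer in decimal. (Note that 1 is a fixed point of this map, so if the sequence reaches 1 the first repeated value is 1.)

13139

77 → 7⁴ + 7⁴ = 2401 + 2401 = 4802
4802 → 4⁴ + 8⁴ + 0⁴ + 2⁴ = 256 + 4096 + 0 + 16 = 4368
4368 → 4⁴ + 3⁴ + 6⁴ + 8⁴ = 256 + 81 + 1296 + 4096 = 5729
5729 → 5⁴ + 7⁴ + 2⁴ + 9⁴ = 625 + 2401 + 16 + 6561 = 9603
9603 → 9⁴ + 6⁴ + 0⁴ + 3⁴ = 6561 + 1296 + 0 + 81 = 7938
7938 → 7⁴ + 9⁴ + 3⁴ + 8⁴ = 2401 + 6561 + 81 + 4096 = 13139
13139 → 1⁴ + 3⁴ + 1⁴ + 3⁴ + 9⁴ = 1 + 81 + 1 + 81 + 6561 = 6725
6725 → 6⁴ + 7⁴ + 2⁴ + 5⁴ = 1296 + 2401 + 16 + 625 = 4338
4338 → 4⁴ + 3⁴ + 3⁴ + 8⁴ = 256 + 81 + 81 + 4096 = 4514
4514 → 4⁴ + 5⁴ + 1⁴ + 4⁴ = 256 + 625 + 1 + 256 = 1138
1138 → 1⁴ + 1⁴ + 3⁴ + 8⁴ = 1 + 1 + 81 + 4096 = 4179
4179 → 4⁴ + 1⁴ + 7⁴ + 9⁴ = 256 + 1 + 2401 + 6561 = 9219
9219 → 9⁴ + 2⁴ + 1⁴ + 9⁴ = 6561 + 16 + 1 + 6561 = 13139  — 13139 already appeared earlier.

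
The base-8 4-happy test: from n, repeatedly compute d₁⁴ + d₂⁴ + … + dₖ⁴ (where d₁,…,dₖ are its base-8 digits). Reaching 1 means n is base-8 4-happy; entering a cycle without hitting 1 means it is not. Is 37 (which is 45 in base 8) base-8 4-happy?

37 = (4,5)_8 → 4⁴ + 5⁴ = 256 + 625 = 881
881 = (1,5,6,1)_8 → 1⁴ + 5⁴ + 6⁴ + 1⁴ = 1 + 625 + 1296 + 1 = 1923
1923 = (3,6,0,3)_8 → 3⁴ + 6⁴ + 0⁴ + 3⁴ = 81 + 1296 + 0 + 81 = 1458
1458 = (2,6,6,2)_8 → 2⁴ + 6⁴ + 6⁴ + 2⁴ = 16 + 1296 + 1296 + 16 = 2624
2624 = (5,1,0,0)_8 → 5⁴ + 1⁴ + 0⁴ + 0⁴ = 625 + 1 + 0 + 0 = 626
626 = (1,1,6,2)_8 → 1⁴ + 1⁴ + 6⁴ + 2⁴ = 1 + 1 + 1296 + 16 = 1314
1314 = (2,4,4,2)_8 → 2⁴ + 4⁴ + 4⁴ + 2⁴ = 16 + 256 + 256 + 16 = 544
544 = (1,0,4,0)_8 → 1⁴ + 0⁴ + 4⁴ + 0⁴ = 1 + 0 + 256 + 0 = 257
257 = (4,0,1)_8 → 4⁴ + 0⁴ + 1⁴ = 256 + 0 + 1 = 257  — 257 already seen; the sequence cycles without reaching 1.

not base-8 4-happy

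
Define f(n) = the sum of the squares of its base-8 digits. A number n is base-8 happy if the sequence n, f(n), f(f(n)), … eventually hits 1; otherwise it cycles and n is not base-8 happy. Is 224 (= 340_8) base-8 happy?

224 = (3,4,0)_8 → 3² + 4² + 0² = 25
25 = (3,1)_8 → 3² + 1² = 10
10 = (1,2)_8 → 1² + 2² = 5
5 = (5)_8 → 5² = 25  — 25 already seen; the sequence cycles without reaching 1.

not base-8 happy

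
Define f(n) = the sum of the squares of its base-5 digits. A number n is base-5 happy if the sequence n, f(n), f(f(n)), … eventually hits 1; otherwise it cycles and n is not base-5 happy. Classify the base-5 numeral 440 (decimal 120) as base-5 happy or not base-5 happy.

not base-5 happy

120 = (4,4,0)_5 → 4² + 4² + 0² = 32
32 = (1,1,2)_5 → 1² + 1² + 2² = 6
6 = (1,1)_5 → 1² + 1² = 2
2 = (2)_5 → 2² = 4
4 = (4)_5 → 4² = 16
16 = (3,1)_5 → 3² + 1² = 10
10 = (2,0)_5 → 2² + 0² = 4  — 4 already seen; the sequence cycles without reaching 1.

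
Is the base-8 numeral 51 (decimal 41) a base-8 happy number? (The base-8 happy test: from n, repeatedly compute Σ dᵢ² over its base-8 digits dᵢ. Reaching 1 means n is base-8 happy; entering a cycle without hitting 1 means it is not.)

41 = (5,1)_8 → 5² + 1² = 26
26 = (3,2)_8 → 3² + 2² = 13
13 = (1,5)_8 → 1² + 5² = 26  — 26 already seen; the sequence cycles without reaching 1.

not base-8 happy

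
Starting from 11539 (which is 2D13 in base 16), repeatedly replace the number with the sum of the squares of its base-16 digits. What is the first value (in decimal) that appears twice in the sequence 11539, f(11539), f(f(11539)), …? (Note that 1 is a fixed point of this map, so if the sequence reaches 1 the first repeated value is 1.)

169

11539 = (2,13,1,3)_16 → 2² + 13² + 1² + 3² = 183
183 = (11,7)_16 → 11² + 7² = 170
170 = (10,10)_16 → 10² + 10² = 200
200 = (12,8)_16 → 12² + 8² = 208
208 = (13,0)_16 → 13² + 0² = 169
169 = (10,9)_16 → 10² + 9² = 181
181 = (11,5)_16 → 11² + 5² = 146
146 = (9,2)_16 → 9² + 2² = 85
85 = (5,5)_16 → 5² + 5² = 50
50 = (3,2)_16 → 3² + 2² = 13
13 = (13)_16 → 13² = 169  — 169 already appeared earlier.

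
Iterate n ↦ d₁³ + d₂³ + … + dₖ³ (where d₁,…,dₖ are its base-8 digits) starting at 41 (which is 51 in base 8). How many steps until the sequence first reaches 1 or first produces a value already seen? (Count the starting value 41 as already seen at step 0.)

10

41 = (5,1)_8 → 5³ + 1³ = 126
126 = (1,7,6)_8 → 1³ + 7³ + 6³ = 560
560 = (1,0,6,0)_8 → 1³ + 0³ + 6³ + 0³ = 217
217 = (3,3,1)_8 → 3³ + 3³ + 1³ = 55
55 = (6,7)_8 → 6³ + 7³ = 559
559 = (1,0,5,7)_8 → 1³ + 0³ + 5³ + 7³ = 469
469 = (7,2,5)_8 → 7³ + 2³ + 5³ = 476
476 = (7,3,4)_8 → 7³ + 3³ + 4³ = 434
434 = (6,6,2)_8 → 6³ + 6³ + 2³ = 440
440 = (6,7,0)_8 → 6³ + 7³ + 0³ = 559  — 559 repeats.
That took 10 steps.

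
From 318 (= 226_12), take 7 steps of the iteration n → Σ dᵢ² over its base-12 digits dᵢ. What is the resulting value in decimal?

100

318 = (2,2,6)_12 → 2² + 2² + 6² = 44
44 = (3,8)_12 → 3² + 8² = 73
73 = (6,1)_12 → 6² + 1² = 37
37 = (3,1)_12 → 3² + 1² = 10
10 = (10)_12 → 10² = 100
100 = (8,4)_12 → 8² + 4² = 80
80 = (6,8)_12 → 6² + 8² = 100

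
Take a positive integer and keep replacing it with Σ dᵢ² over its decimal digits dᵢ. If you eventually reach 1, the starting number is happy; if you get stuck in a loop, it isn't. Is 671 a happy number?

671 → 6² + 7² + 1² = 86
86 → 8² + 6² = 100
100 → 1² + 0² + 0² = 1  — reached 1.

happy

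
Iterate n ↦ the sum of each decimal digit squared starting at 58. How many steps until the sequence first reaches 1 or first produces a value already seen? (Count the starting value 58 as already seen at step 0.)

8

58 → 5² + 8² = 25 + 64 = 89
89 → 8² + 9² = 64 + 81 = 145
145 → 1² + 4² + 5² = 1 + 16 + 25 = 42
42 → 4² + 2² = 16 + 4 = 20
20 → 2² + 0² = 4 + 0 = 4
4 → 4² = 16
16 → 1² + 6² = 1 + 36 = 37
37 → 3² + 7² = 9 + 49 = 58  — 58 repeats.
That took 8 steps.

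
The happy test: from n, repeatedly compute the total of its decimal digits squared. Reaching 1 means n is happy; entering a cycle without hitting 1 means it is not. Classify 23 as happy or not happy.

23 → 2² + 3² = 4 + 9 = 13
13 → 1² + 3² = 1 + 9 = 10
10 → 1² + 0² = 1 + 0 = 1  — reached 1.

happy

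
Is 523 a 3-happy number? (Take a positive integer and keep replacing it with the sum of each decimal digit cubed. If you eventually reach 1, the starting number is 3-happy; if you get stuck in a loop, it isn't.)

not 3-happy

523 → 160
160 → 217
217 → 352
352 → 160  — 160 already seen; the sequence cycles without reaching 1.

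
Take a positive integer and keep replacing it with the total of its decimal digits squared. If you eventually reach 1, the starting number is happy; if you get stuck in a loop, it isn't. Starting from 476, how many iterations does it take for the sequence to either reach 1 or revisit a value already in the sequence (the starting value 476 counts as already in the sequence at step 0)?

476 → 4² + 7² + 6² = 16 + 49 + 36 = 101
101 → 1² + 0² + 1² = 1 + 0 + 1 = 2
2 → 2² = 4
4 → 4² = 16
16 → 1² + 6² = 1 + 36 = 37
37 → 3² + 7² = 9 + 49 = 58
58 → 5² + 8² = 25 + 64 = 89
89 → 8² + 9² = 64 + 81 = 145
145 → 1² + 4² + 5² = 1 + 16 + 25 = 42
42 → 4² + 2² = 16 + 4 = 20
20 → 2² + 0² = 4 + 0 = 4  — 4 repeats.
That took 11 steps.

11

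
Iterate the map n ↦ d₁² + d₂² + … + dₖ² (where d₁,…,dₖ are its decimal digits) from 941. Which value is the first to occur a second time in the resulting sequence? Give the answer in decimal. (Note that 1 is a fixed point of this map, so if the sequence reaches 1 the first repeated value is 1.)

145

941 → 9² + 4² + 1² = 81 + 16 + 1 = 98
98 → 9² + 8² = 81 + 64 = 145
145 → 1² + 4² + 5² = 1 + 16 + 25 = 42
42 → 4² + 2² = 16 + 4 = 20
20 → 2² + 0² = 4 + 0 = 4
4 → 4² = 16
16 → 1² + 6² = 1 + 36 = 37
37 → 3² + 7² = 9 + 49 = 58
58 → 5² + 8² = 25 + 64 = 89
89 → 8² + 9² = 64 + 81 = 145  — 145 already appeared earlier.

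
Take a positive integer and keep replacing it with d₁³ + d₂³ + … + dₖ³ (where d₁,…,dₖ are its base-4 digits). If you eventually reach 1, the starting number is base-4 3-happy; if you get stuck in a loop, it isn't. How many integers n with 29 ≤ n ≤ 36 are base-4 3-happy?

29: 29 → 29  (repeats 29)
30: 30 → 36 → 9 → 9  (repeats 9)
31: 31 → 55 → 55  (repeats 55)
32: 32 → 8 → 8  (repeats 8)
33: 33 → 9 → 9  (repeats 9)
34: 34 → 16 → 1  (reaches 1)
35: 35 → 35  (repeats 35)
36: 36 → 9 → 9  (repeats 9)
base-4 3-happy: 34

1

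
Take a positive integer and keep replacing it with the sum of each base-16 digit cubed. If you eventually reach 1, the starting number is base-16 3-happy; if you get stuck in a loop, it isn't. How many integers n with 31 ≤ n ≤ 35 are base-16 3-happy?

1

31: 31 → 3376 → 2224 → 1843 → 397 → 2710 → 1945 → 1801 → 1072 → 91 → 1456 → 1456  (repeats 1456)
32: 32 → 8 → 512 → 8  (repeats 8)
33: 33 → 9 → 729 → 2934 → 1890 → 567 → 378 → 1344 → 189 → 3528 → 4437 → 252 → 5103 → 6147 → 540 → 1737 → 2673 → 1344  (repeats 1344)
34: 34 → 16 → 1  (reaches 1)
35: 35 → 35  (repeats 35)
base-16 3-happy: 34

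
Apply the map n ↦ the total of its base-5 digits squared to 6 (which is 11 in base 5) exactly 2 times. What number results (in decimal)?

4

6 = (1,1)_5 → 1² + 1² = 2
2 = (2)_5 → 2² = 4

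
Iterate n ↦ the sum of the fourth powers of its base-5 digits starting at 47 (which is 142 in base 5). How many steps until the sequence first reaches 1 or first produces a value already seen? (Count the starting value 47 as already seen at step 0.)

47 = (1,4,2)_5 → 273
273 = (2,0,4,3)_5 → 353
353 = (2,4,0,3)_5 → 353  — 353 repeats.
That took 3 steps.

3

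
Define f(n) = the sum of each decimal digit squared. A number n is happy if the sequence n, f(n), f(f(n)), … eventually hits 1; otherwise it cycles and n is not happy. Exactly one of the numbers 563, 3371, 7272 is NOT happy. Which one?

563: 563 → 70 → 49 → 97 → 130 → 10 → 1  — reaches 1 (happy)
3371: 3371 → 68 → 100 → 1  — reaches 1 (happy)
7272: 7272 → 106 → 37 → 58 → 89 → 145 → 42 → 20 → 4 → 16 → 37  — repeats 37 (not happy)

7272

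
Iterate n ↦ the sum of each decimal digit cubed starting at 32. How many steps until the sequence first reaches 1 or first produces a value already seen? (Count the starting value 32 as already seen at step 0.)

8

32 → 3³ + 2³ = 35
35 → 3³ + 5³ = 152
152 → 1³ + 5³ + 2³ = 134
134 → 1³ + 3³ + 4³ = 92
92 → 9³ + 2³ = 737
737 → 7³ + 3³ + 7³ = 713
713 → 7³ + 1³ + 3³ = 371
371 → 3³ + 7³ + 1³ = 371  — 371 repeats.
That took 8 steps.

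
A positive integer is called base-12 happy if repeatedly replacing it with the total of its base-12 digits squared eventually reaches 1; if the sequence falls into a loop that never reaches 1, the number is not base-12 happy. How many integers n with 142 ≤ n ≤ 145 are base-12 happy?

1

142: 142 → 221 → 62 → 29 → 29  (repeats 29)
143: 143 → 242 → 69 → 106 → 164 → 66 → 61 → 26 → 8 → 64 → 41 → 34 → 104 → 128 → 164  (repeats 164)
144: 144 → 1  (reaches 1)
145: 145 → 2 → 4 → 16 → 17 → 26 → 8 → 64 → 41 → 34 → 104 → 128 → 164 → 66 → 61 → 26  (repeats 26)
base-12 happy: 144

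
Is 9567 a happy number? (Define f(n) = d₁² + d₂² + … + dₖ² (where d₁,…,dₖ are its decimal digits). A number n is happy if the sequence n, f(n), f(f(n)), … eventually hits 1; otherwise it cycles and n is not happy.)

9567 → 191
191 → 83
83 → 73
73 → 58
58 → 89
89 → 145
145 → 42
42 → 20
20 → 4
4 → 16
16 → 37
37 → 58  — 58 already seen; the sequence cycles without reaching 1.

not happy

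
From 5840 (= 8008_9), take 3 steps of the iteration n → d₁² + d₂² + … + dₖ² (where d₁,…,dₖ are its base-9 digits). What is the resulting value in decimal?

5840 = (8,0,0,8)_9 → 8² + 0² + 0² + 8² = 64 + 0 + 0 + 64 = 128
128 = (1,5,2)_9 → 1² + 5² + 2² = 1 + 25 + 4 = 30
30 = (3,3)_9 → 3² + 3² = 9 + 9 = 18

18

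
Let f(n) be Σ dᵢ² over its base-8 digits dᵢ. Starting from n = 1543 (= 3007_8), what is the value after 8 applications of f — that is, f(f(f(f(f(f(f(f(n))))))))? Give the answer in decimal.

16

1543 = (3,0,0,7)_8 → 3² + 0² + 0² + 7² = 9 + 0 + 0 + 49 = 58
58 = (7,2)_8 → 7² + 2² = 49 + 4 = 53
53 = (6,5)_8 → 6² + 5² = 36 + 25 = 61
61 = (7,5)_8 → 7² + 5² = 49 + 25 = 74
74 = (1,1,2)_8 → 1² + 1² + 2² = 1 + 1 + 4 = 6
6 = (6)_8 → 6² = 36
36 = (4,4)_8 → 4² + 4² = 16 + 16 = 32
32 = (4,0)_8 → 4² + 0² = 16 + 0 = 16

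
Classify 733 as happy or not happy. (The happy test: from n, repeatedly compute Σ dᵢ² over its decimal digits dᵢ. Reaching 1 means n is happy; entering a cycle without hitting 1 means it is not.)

733 → 7² + 3² + 3² = 67
67 → 6² + 7² = 85
85 → 8² + 5² = 89
89 → 8² + 9² = 145
145 → 1² + 4² + 5² = 42
42 → 4² + 2² = 20
20 → 2² + 0² = 4
4 → 4² = 16
16 → 1² + 6² = 37
37 → 3² + 7² = 58
58 → 5² + 8² = 89  — 89 already seen; the sequence cycles without reaching 1.

not happy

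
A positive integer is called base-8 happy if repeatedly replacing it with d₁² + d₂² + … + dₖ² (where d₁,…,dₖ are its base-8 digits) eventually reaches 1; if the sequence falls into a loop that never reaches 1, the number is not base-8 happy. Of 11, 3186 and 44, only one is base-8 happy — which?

11: 11 → 10 → 5 → 25 → 10  — repeats 10 (not base-8 happy)
3186: 3186 → 77 → 27 → 18 → 8 → 1  — reaches 1 (base-8 happy)
44: 44 → 41 → 26 → 13 → 26  — repeats 26 (not base-8 happy)

3186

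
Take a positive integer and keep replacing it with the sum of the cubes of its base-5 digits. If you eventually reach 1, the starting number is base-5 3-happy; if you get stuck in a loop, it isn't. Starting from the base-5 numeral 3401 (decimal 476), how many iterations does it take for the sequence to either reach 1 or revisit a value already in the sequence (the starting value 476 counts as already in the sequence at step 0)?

6

476 = (3,4,0,1)_5 → 3³ + 4³ + 0³ + 1³ = 27 + 64 + 0 + 1 = 92
92 = (3,3,2)_5 → 3³ + 3³ + 2³ = 27 + 27 + 8 = 62
62 = (2,2,2)_5 → 2³ + 2³ + 2³ = 8 + 8 + 8 = 24
24 = (4,4)_5 → 4³ + 4³ = 64 + 64 = 128
128 = (1,0,0,3)_5 → 1³ + 0³ + 0³ + 3³ = 1 + 0 + 0 + 27 = 28
28 = (1,0,3)_5 → 1³ + 0³ + 3³ = 1 + 0 + 27 = 28  — 28 repeats.
That took 6 steps.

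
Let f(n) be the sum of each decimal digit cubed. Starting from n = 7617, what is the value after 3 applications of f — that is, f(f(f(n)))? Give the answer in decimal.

7617 → 7³ + 6³ + 1³ + 7³ = 903
903 → 9³ + 0³ + 3³ = 756
756 → 7³ + 5³ + 6³ = 684

684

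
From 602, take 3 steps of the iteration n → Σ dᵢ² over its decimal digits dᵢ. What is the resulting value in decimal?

602 → 6² + 0² + 2² = 40
40 → 4² + 0² = 16
16 → 1² + 6² = 37

37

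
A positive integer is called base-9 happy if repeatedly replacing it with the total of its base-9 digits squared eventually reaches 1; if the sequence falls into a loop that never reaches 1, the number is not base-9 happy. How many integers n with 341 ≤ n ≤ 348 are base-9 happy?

1

341: 341 → 81 → 1  (reaches 1)
342: 342 → 20 → 8 → 64 → 50 → 50  (repeats 50)
343: 343 → 21 → 13 → 17 → 65 → 53 → 89 → 65  (repeats 65)
344: 344 → 24 → 40 → 32 → 34 → 58 → 52 → 74 → 68 → 74  (repeats 74)
345: 345 → 29 → 13 → 17 → 65 → 53 → 89 → 65  (repeats 65)
346: 346 → 36 → 16 → 50 → 50  (repeats 50)
347: 347 → 45 → 25 → 53 → 89 → 65 → 53  (repeats 53)
348: 348 → 56 → 40 → 32 → 34 → 58 → 52 → 74 → 68 → 74  (repeats 74)
base-9 happy: 341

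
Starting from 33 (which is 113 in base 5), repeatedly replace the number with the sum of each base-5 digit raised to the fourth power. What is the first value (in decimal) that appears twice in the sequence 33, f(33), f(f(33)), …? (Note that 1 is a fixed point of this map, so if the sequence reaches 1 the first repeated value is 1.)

33 = (1,1,3)_5 → 1⁴ + 1⁴ + 3⁴ = 83
83 = (3,1,3)_5 → 3⁴ + 1⁴ + 3⁴ = 163
163 = (1,1,2,3)_5 → 1⁴ + 1⁴ + 2⁴ + 3⁴ = 99
99 = (3,4,4)_5 → 3⁴ + 4⁴ + 4⁴ = 593
593 = (4,3,3,3)_5 → 4⁴ + 3⁴ + 3⁴ + 3⁴ = 499
499 = (3,4,4,4)_5 → 3⁴ + 4⁴ + 4⁴ + 4⁴ = 849
849 = (1,1,3,4,4)_5 → 1⁴ + 1⁴ + 3⁴ + 4⁴ + 4⁴ = 595
595 = (4,3,4,0)_5 → 4⁴ + 3⁴ + 4⁴ + 0⁴ = 593  — 593 already appeared earlier.

593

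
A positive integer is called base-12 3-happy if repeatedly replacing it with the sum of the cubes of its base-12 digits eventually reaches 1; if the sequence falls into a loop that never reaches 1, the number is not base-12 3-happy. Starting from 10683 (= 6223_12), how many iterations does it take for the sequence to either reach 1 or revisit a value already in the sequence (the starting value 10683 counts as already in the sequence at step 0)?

10683 = (6,2,2,3)_12 → 6³ + 2³ + 2³ + 3³ = 216 + 8 + 8 + 27 = 259
259 = (1,9,7)_12 → 1³ + 9³ + 7³ = 1 + 729 + 343 = 1073
1073 = (7,5,5)_12 → 7³ + 5³ + 5³ = 343 + 125 + 125 = 593
593 = (4,1,5)_12 → 4³ + 1³ + 5³ = 64 + 1 + 125 = 190
190 = (1,3,10)_12 → 1³ + 3³ + 10³ = 1 + 27 + 1000 = 1028
1028 = (7,1,8)_12 → 7³ + 1³ + 8³ = 343 + 1 + 512 = 856
856 = (5,11,4)_12 → 5³ + 11³ + 4³ = 125 + 1331 + 64 = 1520
1520 = (10,6,8)_12 → 10³ + 6³ + 8³ = 1000 + 216 + 512 = 1728
1728 = (1,0,0,0)_12 → 1³ + 0³ + 0³ + 0³ = 1 + 0 + 0 + 0 = 1  — reached 1.
That took 9 steps.

9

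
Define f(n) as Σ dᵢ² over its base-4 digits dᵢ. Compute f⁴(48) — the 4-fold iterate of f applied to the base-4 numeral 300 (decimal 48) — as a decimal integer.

4

48 = (3,0,0)_4 → 3² + 0² + 0² = 9
9 = (2,1)_4 → 2² + 1² = 5
5 = (1,1)_4 → 1² + 1² = 2
2 = (2)_4 → 2² = 4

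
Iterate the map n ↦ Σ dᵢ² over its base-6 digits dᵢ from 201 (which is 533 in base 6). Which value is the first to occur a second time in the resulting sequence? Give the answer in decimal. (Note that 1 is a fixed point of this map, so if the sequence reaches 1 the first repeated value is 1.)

17

201 = (5,3,3)_6 → 5² + 3² + 3² = 25 + 9 + 9 = 43
43 = (1,1,1)_6 → 1² + 1² + 1² = 1 + 1 + 1 = 3
3 = (3)_6 → 3² = 9
9 = (1,3)_6 → 1² + 3² = 1 + 9 = 10
10 = (1,4)_6 → 1² + 4² = 1 + 16 = 17
17 = (2,5)_6 → 2² + 5² = 4 + 25 = 29
29 = (4,5)_6 → 4² + 5² = 16 + 25 = 41
41 = (1,0,5)_6 → 1² + 0² + 5² = 1 + 0 + 25 = 26
26 = (4,2)_6 → 4² + 2² = 16 + 4 = 20
20 = (3,2)_6 → 3² + 2² = 9 + 4 = 13
13 = (2,1)_6 → 2² + 1² = 4 + 1 = 5
5 = (5)_6 → 5² = 25
25 = (4,1)_6 → 4² + 1² = 16 + 1 = 17  — 17 already appeared earlier.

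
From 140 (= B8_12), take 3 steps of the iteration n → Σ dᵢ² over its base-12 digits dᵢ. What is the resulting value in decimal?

125

140 = (11,8)_12 → 11² + 8² = 185
185 = (1,3,5)_12 → 1² + 3² + 5² = 35
35 = (2,11)_12 → 2² + 11² = 125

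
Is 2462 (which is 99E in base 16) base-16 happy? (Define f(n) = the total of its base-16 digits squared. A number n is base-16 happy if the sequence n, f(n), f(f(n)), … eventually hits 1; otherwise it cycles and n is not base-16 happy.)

2462 = (9,9,14)_16 → 358
358 = (1,6,6)_16 → 73
73 = (4,9)_16 → 97
97 = (6,1)_16 → 37
37 = (2,5)_16 → 29
29 = (1,13)_16 → 170
170 = (10,10)_16 → 200
200 = (12,8)_16 → 208
208 = (13,0)_16 → 169
169 = (10,9)_16 → 181
181 = (11,5)_16 → 146
146 = (9,2)_16 → 85
85 = (5,5)_16 → 50
50 = (3,2)_16 → 13
13 = (13)_16 → 169  — 169 already seen; the sequence cycles without reaching 1.

not base-16 happy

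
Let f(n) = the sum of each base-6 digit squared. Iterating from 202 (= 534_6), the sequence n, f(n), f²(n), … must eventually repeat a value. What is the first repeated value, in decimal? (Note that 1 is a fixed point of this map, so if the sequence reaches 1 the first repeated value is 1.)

202 = (5,3,4)_6 → 5² + 3² + 4² = 25 + 9 + 16 = 50
50 = (1,2,2)_6 → 1² + 2² + 2² = 1 + 4 + 4 = 9
9 = (1,3)_6 → 1² + 3² = 1 + 9 = 10
10 = (1,4)_6 → 1² + 4² = 1 + 16 = 17
17 = (2,5)_6 → 2² + 5² = 4 + 25 = 29
29 = (4,5)_6 → 4² + 5² = 16 + 25 = 41
41 = (1,0,5)_6 → 1² + 0² + 5² = 1 + 0 + 25 = 26
26 = (4,2)_6 → 4² + 2² = 16 + 4 = 20
20 = (3,2)_6 → 3² + 2² = 9 + 4 = 13
13 = (2,1)_6 → 2² + 1² = 4 + 1 = 5
5 = (5)_6 → 5² = 25
25 = (4,1)_6 → 4² + 1² = 16 + 1 = 17  — 17 already appeared earlier.

17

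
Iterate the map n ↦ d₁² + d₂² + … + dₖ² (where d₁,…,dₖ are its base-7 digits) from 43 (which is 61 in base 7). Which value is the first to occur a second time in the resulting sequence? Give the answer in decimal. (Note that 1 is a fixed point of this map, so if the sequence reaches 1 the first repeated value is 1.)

43 = (6,1)_7 → 6² + 1² = 37
37 = (5,2)_7 → 5² + 2² = 29
29 = (4,1)_7 → 4² + 1² = 17
17 = (2,3)_7 → 2² + 3² = 13
13 = (1,6)_7 → 1² + 6² = 37  — 37 already appeared earlier.

37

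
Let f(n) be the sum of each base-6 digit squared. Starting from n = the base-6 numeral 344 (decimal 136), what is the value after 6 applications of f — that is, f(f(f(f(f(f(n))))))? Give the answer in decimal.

136 = (3,4,4)_6 → 3² + 4² + 4² = 9 + 16 + 16 = 41
41 = (1,0,5)_6 → 1² + 0² + 5² = 1 + 0 + 25 = 26
26 = (4,2)_6 → 4² + 2² = 16 + 4 = 20
20 = (3,2)_6 → 3² + 2² = 9 + 4 = 13
13 = (2,1)_6 → 2² + 1² = 4 + 1 = 5
5 = (5)_6 → 5² = 25

25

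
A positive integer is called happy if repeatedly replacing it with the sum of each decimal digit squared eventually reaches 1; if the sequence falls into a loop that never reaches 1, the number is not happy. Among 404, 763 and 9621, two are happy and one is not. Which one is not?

404: 404 → 32 → 13 → 10 → 1  — reaches 1 (happy)
763: 763 → 94 → 97 → 130 → 10 → 1  — reaches 1 (happy)
9621: 9621 → 122 → 9 → 81 → 65 → 61 → 37 → 58 → 89 → 145 → 42 → 20 → 4 → 16 → 37  — repeats 37 (not happy)

9621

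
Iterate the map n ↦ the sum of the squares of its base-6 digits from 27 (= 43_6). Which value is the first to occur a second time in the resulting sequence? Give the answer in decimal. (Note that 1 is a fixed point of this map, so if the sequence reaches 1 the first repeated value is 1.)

27 = (4,3)_6 → 4² + 3² = 25
25 = (4,1)_6 → 4² + 1² = 17
17 = (2,5)_6 → 2² + 5² = 29
29 = (4,5)_6 → 4² + 5² = 41
41 = (1,0,5)_6 → 1² + 0² + 5² = 26
26 = (4,2)_6 → 4² + 2² = 20
20 = (3,2)_6 → 3² + 2² = 13
13 = (2,1)_6 → 2² + 1² = 5
5 = (5)_6 → 5² = 25  — 25 already appeared earlier.

25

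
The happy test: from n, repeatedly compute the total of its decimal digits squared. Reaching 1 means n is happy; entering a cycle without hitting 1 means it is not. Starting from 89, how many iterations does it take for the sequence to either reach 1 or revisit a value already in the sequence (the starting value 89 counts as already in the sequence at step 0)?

8

89 → 8² + 9² = 145
145 → 1² + 4² + 5² = 42
42 → 4² + 2² = 20
20 → 2² + 0² = 4
4 → 4² = 16
16 → 1² + 6² = 37
37 → 3² + 7² = 58
58 → 5² + 8² = 89  — 89 repeats.
That took 8 steps.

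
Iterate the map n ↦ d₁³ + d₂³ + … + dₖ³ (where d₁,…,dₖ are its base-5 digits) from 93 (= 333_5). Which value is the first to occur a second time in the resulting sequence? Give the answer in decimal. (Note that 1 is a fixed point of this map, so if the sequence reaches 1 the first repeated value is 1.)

93 = (3,3,3)_5 → 3³ + 3³ + 3³ = 27 + 27 + 27 = 81
81 = (3,1,1)_5 → 3³ + 1³ + 1³ = 27 + 1 + 1 = 29
29 = (1,0,4)_5 → 1³ + 0³ + 4³ = 1 + 0 + 64 = 65
65 = (2,3,0)_5 → 2³ + 3³ + 0³ = 8 + 27 + 0 = 35
35 = (1,2,0)_5 → 1³ + 2³ + 0³ = 1 + 8 + 0 = 9
9 = (1,4)_5 → 1³ + 4³ = 1 + 64 = 65  — 65 already appeared earlier.

65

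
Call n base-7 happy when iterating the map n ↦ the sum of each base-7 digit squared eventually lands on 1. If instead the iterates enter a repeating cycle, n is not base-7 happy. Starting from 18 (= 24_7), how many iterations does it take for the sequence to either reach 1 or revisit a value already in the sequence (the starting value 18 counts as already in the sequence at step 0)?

18 = (2,4)_7 → 2² + 4² = 4 + 16 = 20
20 = (2,6)_7 → 2² + 6² = 4 + 36 = 40
40 = (5,5)_7 → 5² + 5² = 25 + 25 = 50
50 = (1,0,1)_7 → 1² + 0² + 1² = 1 + 0 + 1 = 2
2 = (2)_7 → 2² = 4
4 = (4)_7 → 4² = 16
16 = (2,2)_7 → 2² + 2² = 4 + 4 = 8
8 = (1,1)_7 → 1² + 1² = 1 + 1 = 2  — 2 repeats.
That took 8 steps.

8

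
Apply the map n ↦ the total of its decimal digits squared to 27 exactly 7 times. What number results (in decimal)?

145

27 → 53
53 → 34
34 → 25
25 → 29
29 → 85
85 → 89
89 → 145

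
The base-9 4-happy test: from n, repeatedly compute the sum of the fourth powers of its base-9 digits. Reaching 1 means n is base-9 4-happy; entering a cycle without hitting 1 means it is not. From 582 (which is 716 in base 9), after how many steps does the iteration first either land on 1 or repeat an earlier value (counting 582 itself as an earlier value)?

15

582 = (7,1,6)_9 → 7⁴ + 1⁴ + 6⁴ = 2401 + 1 + 1296 = 3698
3698 = (5,0,5,8)_9 → 5⁴ + 0⁴ + 5⁴ + 8⁴ = 625 + 0 + 625 + 4096 = 5346
5346 = (7,3,0,0)_9 → 7⁴ + 3⁴ + 0⁴ + 0⁴ = 2401 + 81 + 0 + 0 = 2482
2482 = (3,3,5,7)_9 → 3⁴ + 3⁴ + 5⁴ + 7⁴ = 81 + 81 + 625 + 2401 = 3188
3188 = (4,3,3,2)_9 → 4⁴ + 3⁴ + 3⁴ + 2⁴ = 256 + 81 + 81 + 16 = 434
434 = (5,3,2)_9 → 5⁴ + 3⁴ + 2⁴ = 625 + 81 + 16 = 722
722 = (8,8,2)_9 → 8⁴ + 8⁴ + 2⁴ = 4096 + 4096 + 16 = 8208
8208 = (1,2,2,3,0)_9 → 1⁴ + 2⁴ + 2⁴ + 3⁴ + 0⁴ = 1 + 16 + 16 + 81 + 0 = 114
114 = (1,3,6)_9 → 1⁴ + 3⁴ + 6⁴ = 1 + 81 + 1296 = 1378
1378 = (1,8,0,1)_9 → 1⁴ + 8⁴ + 0⁴ + 1⁴ = 1 + 4096 + 0 + 1 = 4098
4098 = (5,5,5,3)_9 → 5⁴ + 5⁴ + 5⁴ + 3⁴ = 625 + 625 + 625 + 81 = 1956
1956 = (2,6,1,3)_9 → 2⁴ + 6⁴ + 1⁴ + 3⁴ = 16 + 1296 + 1 + 81 = 1394
1394 = (1,8,1,8)_9 → 1⁴ + 8⁴ + 1⁴ + 8⁴ = 1 + 4096 + 1 + 4096 = 8194
8194 = (1,2,2,1,4)_9 → 1⁴ + 2⁴ + 2⁴ + 1⁴ + 4⁴ = 1 + 16 + 16 + 1 + 256 = 290
290 = (3,5,2)_9 → 3⁴ + 5⁴ + 2⁴ = 81 + 625 + 16 = 722  — 722 repeats.
That took 15 steps.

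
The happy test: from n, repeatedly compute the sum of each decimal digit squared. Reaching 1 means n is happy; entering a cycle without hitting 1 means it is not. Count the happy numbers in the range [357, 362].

1

357: 357 → 83 → 73 → 58 → 89 → 145 → 42 → 20 → 4 → 16 → 37 → 58  — not happy
358: 358 → 98 → 145 → 42 → 20 → 4 → 16 → 37 → 58 → 89 → 145  — not happy
359: 359 → 115 → 27 → 53 → 34 → 25 → 29 → 85 → 89 → 145 → 42 → 20 → 4 → 16 → 37 → 58 → 89  — not happy
360: 360 → 45 → 41 → 17 → 50 → 25 → 29 → 85 → 89 → 145 → 42 → 20 → 4 → 16 → 37 → 58 → 89  — not happy
361: 361 → 46 → 52 → 29 → 85 → 89 → 145 → 42 → 20 → 4 → 16 → 37 → 58 → 89  — not happy
362: 362 → 49 → 97 → 130 → 10 → 1  — happy
happy: 362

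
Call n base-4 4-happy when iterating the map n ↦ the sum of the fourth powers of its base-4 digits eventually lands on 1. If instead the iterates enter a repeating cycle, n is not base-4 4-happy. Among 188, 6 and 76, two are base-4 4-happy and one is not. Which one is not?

188

188: 188 → 178 → 113 → 83 → 83  — repeats 83 (not base-4 4-happy)
6: 6 → 17 → 2 → 16 → 1  — reaches 1 (base-4 4-happy)
76: 76 → 82 → 18 → 17 → 2 → 16 → 1  — reaches 1 (base-4 4-happy)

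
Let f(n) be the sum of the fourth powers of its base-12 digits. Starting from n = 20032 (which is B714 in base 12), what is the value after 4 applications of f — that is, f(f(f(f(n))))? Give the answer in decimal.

7874

20032 = (11,7,1,4)_12 → 11⁴ + 7⁴ + 1⁴ + 4⁴ = 14641 + 2401 + 1 + 256 = 17299
17299 = (10,0,1,7)_12 → 10⁴ + 0⁴ + 1⁴ + 7⁴ = 10000 + 0 + 1 + 2401 = 12402
12402 = (7,2,1,6)_12 → 7⁴ + 2⁴ + 1⁴ + 6⁴ = 2401 + 16 + 1 + 1296 = 3714
3714 = (2,1,9,6)_12 → 2⁴ + 1⁴ + 9⁴ + 6⁴ = 16 + 1 + 6561 + 1296 = 7874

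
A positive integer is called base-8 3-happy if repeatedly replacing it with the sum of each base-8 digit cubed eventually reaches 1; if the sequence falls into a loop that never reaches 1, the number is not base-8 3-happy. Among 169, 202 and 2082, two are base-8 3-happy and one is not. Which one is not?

169

169: 169 → 134 → 224 → 91 → 55 → 559 → 469 → 476 → 434 → 440 → 559  — repeats 559 (not base-8 3-happy)
202: 202 → 36 → 128 → 8 → 1  — reaches 1 (base-8 3-happy)
2082: 2082 → 136 → 9 → 2 → 8 → 1  — reaches 1 (base-8 3-happy)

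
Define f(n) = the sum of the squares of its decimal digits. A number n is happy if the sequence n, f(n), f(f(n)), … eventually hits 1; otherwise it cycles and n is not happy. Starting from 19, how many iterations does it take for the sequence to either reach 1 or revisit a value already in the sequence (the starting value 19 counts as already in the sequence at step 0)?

4

19 → 1² + 9² = 82
82 → 8² + 2² = 68
68 → 6² + 8² = 100
100 → 1² + 0² + 0² = 1  — reached 1.
That took 4 steps.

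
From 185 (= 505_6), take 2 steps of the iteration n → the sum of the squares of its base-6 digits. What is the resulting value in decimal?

185 = (5,0,5)_6 → 5² + 0² + 5² = 50
50 = (1,2,2)_6 → 1² + 2² + 2² = 9

9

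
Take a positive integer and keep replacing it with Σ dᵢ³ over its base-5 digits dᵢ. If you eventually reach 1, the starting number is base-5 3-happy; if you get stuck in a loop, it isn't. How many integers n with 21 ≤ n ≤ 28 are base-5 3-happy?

1

21: 21 → 65 → 35 → 9 → 65  — not base-5 3-happy
22: 22 → 72 → 80 → 28 → 28  — not base-5 3-happy
23: 23 → 91 → 55 → 9 → 65 → 35 → 9  — not base-5 3-happy
24: 24 → 128 → 28 → 28  — not base-5 3-happy
25: 25 → 1  — base-5 3-happy
26: 26 → 2 → 8 → 28 → 28  — not base-5 3-happy
27: 27 → 9 → 65 → 35 → 9  — not base-5 3-happy
28: 28 → 28  — not base-5 3-happy
base-5 3-happy: 25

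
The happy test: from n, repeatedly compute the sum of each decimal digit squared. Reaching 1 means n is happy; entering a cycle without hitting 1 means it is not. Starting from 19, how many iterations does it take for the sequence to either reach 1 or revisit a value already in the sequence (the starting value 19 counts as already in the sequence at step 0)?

19 → 1² + 9² = 1 + 81 = 82
82 → 8² + 2² = 64 + 4 = 68
68 → 6² + 8² = 36 + 64 = 100
100 → 1² + 0² + 0² = 1 + 0 + 0 = 1  — reached 1.
That took 4 steps.

4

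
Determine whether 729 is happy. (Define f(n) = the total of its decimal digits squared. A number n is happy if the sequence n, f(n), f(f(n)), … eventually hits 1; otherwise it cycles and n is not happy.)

729 → 7² + 2² + 9² = 134
134 → 1² + 3² + 4² = 26
26 → 2² + 6² = 40
40 → 4² + 0² = 16
16 → 1² + 6² = 37
37 → 3² + 7² = 58
58 → 5² + 8² = 89
89 → 8² + 9² = 145
145 → 1² + 4² + 5² = 42
42 → 4² + 2² = 20
20 → 2² + 0² = 4
4 → 4² = 16  — 16 already seen; the sequence cycles without reaching 1.

not happy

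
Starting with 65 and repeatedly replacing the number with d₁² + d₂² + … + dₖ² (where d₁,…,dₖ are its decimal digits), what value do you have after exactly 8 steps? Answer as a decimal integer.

4

65 → 6² + 5² = 61
61 → 6² + 1² = 37
37 → 3² + 7² = 58
58 → 5² + 8² = 89
89 → 8² + 9² = 145
145 → 1² + 4² + 5² = 42
42 → 4² + 2² = 20
20 → 2² + 0² = 4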